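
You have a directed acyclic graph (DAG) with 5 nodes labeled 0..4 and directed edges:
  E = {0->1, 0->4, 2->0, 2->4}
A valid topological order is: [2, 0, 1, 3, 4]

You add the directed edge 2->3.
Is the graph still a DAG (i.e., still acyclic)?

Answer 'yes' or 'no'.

Answer: yes

Derivation:
Given toposort: [2, 0, 1, 3, 4]
Position of 2: index 0; position of 3: index 3
New edge 2->3: forward
Forward edge: respects the existing order. Still a DAG, same toposort still valid.
Still a DAG? yes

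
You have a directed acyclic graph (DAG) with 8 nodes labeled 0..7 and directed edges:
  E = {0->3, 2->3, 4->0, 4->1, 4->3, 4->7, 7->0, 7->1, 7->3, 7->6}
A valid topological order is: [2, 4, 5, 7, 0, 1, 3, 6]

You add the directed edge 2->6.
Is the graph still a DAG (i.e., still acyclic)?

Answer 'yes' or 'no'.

Given toposort: [2, 4, 5, 7, 0, 1, 3, 6]
Position of 2: index 0; position of 6: index 7
New edge 2->6: forward
Forward edge: respects the existing order. Still a DAG, same toposort still valid.
Still a DAG? yes

Answer: yes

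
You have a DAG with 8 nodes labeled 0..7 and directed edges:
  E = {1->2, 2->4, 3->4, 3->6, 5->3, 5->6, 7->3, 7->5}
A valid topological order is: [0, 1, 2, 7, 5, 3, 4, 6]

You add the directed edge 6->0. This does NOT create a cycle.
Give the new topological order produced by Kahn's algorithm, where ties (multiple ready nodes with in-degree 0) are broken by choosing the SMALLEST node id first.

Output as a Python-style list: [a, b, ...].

Answer: [1, 2, 7, 5, 3, 4, 6, 0]

Derivation:
Old toposort: [0, 1, 2, 7, 5, 3, 4, 6]
Added edge: 6->0
Position of 6 (7) > position of 0 (0). Must reorder: 6 must now come before 0.
Run Kahn's algorithm (break ties by smallest node id):
  initial in-degrees: [1, 0, 1, 2, 2, 1, 2, 0]
  ready (indeg=0): [1, 7]
  pop 1: indeg[2]->0 | ready=[2, 7] | order so far=[1]
  pop 2: indeg[4]->1 | ready=[7] | order so far=[1, 2]
  pop 7: indeg[3]->1; indeg[5]->0 | ready=[5] | order so far=[1, 2, 7]
  pop 5: indeg[3]->0; indeg[6]->1 | ready=[3] | order so far=[1, 2, 7, 5]
  pop 3: indeg[4]->0; indeg[6]->0 | ready=[4, 6] | order so far=[1, 2, 7, 5, 3]
  pop 4: no out-edges | ready=[6] | order so far=[1, 2, 7, 5, 3, 4]
  pop 6: indeg[0]->0 | ready=[0] | order so far=[1, 2, 7, 5, 3, 4, 6]
  pop 0: no out-edges | ready=[] | order so far=[1, 2, 7, 5, 3, 4, 6, 0]
  Result: [1, 2, 7, 5, 3, 4, 6, 0]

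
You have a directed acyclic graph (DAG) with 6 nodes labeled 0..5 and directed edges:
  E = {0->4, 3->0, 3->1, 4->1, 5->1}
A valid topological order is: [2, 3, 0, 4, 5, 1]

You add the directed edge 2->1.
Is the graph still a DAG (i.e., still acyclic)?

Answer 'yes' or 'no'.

Given toposort: [2, 3, 0, 4, 5, 1]
Position of 2: index 0; position of 1: index 5
New edge 2->1: forward
Forward edge: respects the existing order. Still a DAG, same toposort still valid.
Still a DAG? yes

Answer: yes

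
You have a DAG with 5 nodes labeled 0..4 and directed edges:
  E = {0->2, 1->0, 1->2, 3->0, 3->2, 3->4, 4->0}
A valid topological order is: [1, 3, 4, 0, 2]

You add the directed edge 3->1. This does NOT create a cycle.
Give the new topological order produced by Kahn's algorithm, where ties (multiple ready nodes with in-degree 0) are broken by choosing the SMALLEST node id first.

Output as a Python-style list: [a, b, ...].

Old toposort: [1, 3, 4, 0, 2]
Added edge: 3->1
Position of 3 (1) > position of 1 (0). Must reorder: 3 must now come before 1.
Run Kahn's algorithm (break ties by smallest node id):
  initial in-degrees: [3, 1, 3, 0, 1]
  ready (indeg=0): [3]
  pop 3: indeg[0]->2; indeg[1]->0; indeg[2]->2; indeg[4]->0 | ready=[1, 4] | order so far=[3]
  pop 1: indeg[0]->1; indeg[2]->1 | ready=[4] | order so far=[3, 1]
  pop 4: indeg[0]->0 | ready=[0] | order so far=[3, 1, 4]
  pop 0: indeg[2]->0 | ready=[2] | order so far=[3, 1, 4, 0]
  pop 2: no out-edges | ready=[] | order so far=[3, 1, 4, 0, 2]
  Result: [3, 1, 4, 0, 2]

Answer: [3, 1, 4, 0, 2]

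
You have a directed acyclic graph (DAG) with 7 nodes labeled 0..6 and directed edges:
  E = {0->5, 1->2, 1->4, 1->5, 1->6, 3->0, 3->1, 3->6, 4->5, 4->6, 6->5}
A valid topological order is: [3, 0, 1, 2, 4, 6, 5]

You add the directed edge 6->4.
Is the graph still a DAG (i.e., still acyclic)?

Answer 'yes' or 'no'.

Answer: no

Derivation:
Given toposort: [3, 0, 1, 2, 4, 6, 5]
Position of 6: index 5; position of 4: index 4
New edge 6->4: backward (u after v in old order)
Backward edge: old toposort is now invalid. Check if this creates a cycle.
Does 4 already reach 6? Reachable from 4: [4, 5, 6]. YES -> cycle!
Still a DAG? no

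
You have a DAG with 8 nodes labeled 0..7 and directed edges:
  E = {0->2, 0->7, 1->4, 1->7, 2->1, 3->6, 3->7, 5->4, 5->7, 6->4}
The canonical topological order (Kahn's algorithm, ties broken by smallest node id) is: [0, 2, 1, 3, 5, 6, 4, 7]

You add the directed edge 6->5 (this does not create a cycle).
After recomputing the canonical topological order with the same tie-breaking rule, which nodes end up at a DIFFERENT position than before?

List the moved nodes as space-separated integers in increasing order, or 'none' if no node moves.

Answer: 5 6

Derivation:
Old toposort: [0, 2, 1, 3, 5, 6, 4, 7]
Added edge 6->5
Recompute Kahn (smallest-id tiebreak):
  initial in-degrees: [0, 1, 1, 0, 3, 1, 1, 4]
  ready (indeg=0): [0, 3]
  pop 0: indeg[2]->0; indeg[7]->3 | ready=[2, 3] | order so far=[0]
  pop 2: indeg[1]->0 | ready=[1, 3] | order so far=[0, 2]
  pop 1: indeg[4]->2; indeg[7]->2 | ready=[3] | order so far=[0, 2, 1]
  pop 3: indeg[6]->0; indeg[7]->1 | ready=[6] | order so far=[0, 2, 1, 3]
  pop 6: indeg[4]->1; indeg[5]->0 | ready=[5] | order so far=[0, 2, 1, 3, 6]
  pop 5: indeg[4]->0; indeg[7]->0 | ready=[4, 7] | order so far=[0, 2, 1, 3, 6, 5]
  pop 4: no out-edges | ready=[7] | order so far=[0, 2, 1, 3, 6, 5, 4]
  pop 7: no out-edges | ready=[] | order so far=[0, 2, 1, 3, 6, 5, 4, 7]
New canonical toposort: [0, 2, 1, 3, 6, 5, 4, 7]
Compare positions:
  Node 0: index 0 -> 0 (same)
  Node 1: index 2 -> 2 (same)
  Node 2: index 1 -> 1 (same)
  Node 3: index 3 -> 3 (same)
  Node 4: index 6 -> 6 (same)
  Node 5: index 4 -> 5 (moved)
  Node 6: index 5 -> 4 (moved)
  Node 7: index 7 -> 7 (same)
Nodes that changed position: 5 6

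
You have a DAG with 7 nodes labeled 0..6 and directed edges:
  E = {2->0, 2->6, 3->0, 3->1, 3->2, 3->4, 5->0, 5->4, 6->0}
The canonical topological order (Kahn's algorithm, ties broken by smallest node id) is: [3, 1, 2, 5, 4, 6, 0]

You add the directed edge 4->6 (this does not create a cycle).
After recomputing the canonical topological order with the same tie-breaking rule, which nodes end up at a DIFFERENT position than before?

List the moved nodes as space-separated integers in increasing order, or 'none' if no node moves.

Old toposort: [3, 1, 2, 5, 4, 6, 0]
Added edge 4->6
Recompute Kahn (smallest-id tiebreak):
  initial in-degrees: [4, 1, 1, 0, 2, 0, 2]
  ready (indeg=0): [3, 5]
  pop 3: indeg[0]->3; indeg[1]->0; indeg[2]->0; indeg[4]->1 | ready=[1, 2, 5] | order so far=[3]
  pop 1: no out-edges | ready=[2, 5] | order so far=[3, 1]
  pop 2: indeg[0]->2; indeg[6]->1 | ready=[5] | order so far=[3, 1, 2]
  pop 5: indeg[0]->1; indeg[4]->0 | ready=[4] | order so far=[3, 1, 2, 5]
  pop 4: indeg[6]->0 | ready=[6] | order so far=[3, 1, 2, 5, 4]
  pop 6: indeg[0]->0 | ready=[0] | order so far=[3, 1, 2, 5, 4, 6]
  pop 0: no out-edges | ready=[] | order so far=[3, 1, 2, 5, 4, 6, 0]
New canonical toposort: [3, 1, 2, 5, 4, 6, 0]
Compare positions:
  Node 0: index 6 -> 6 (same)
  Node 1: index 1 -> 1 (same)
  Node 2: index 2 -> 2 (same)
  Node 3: index 0 -> 0 (same)
  Node 4: index 4 -> 4 (same)
  Node 5: index 3 -> 3 (same)
  Node 6: index 5 -> 5 (same)
Nodes that changed position: none

Answer: none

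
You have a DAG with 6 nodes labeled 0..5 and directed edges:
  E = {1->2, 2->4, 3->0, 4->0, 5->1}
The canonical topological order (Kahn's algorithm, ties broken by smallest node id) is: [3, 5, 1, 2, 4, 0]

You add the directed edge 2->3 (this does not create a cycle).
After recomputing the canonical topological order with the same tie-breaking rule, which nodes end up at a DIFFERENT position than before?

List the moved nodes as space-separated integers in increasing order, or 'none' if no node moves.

Old toposort: [3, 5, 1, 2, 4, 0]
Added edge 2->3
Recompute Kahn (smallest-id tiebreak):
  initial in-degrees: [2, 1, 1, 1, 1, 0]
  ready (indeg=0): [5]
  pop 5: indeg[1]->0 | ready=[1] | order so far=[5]
  pop 1: indeg[2]->0 | ready=[2] | order so far=[5, 1]
  pop 2: indeg[3]->0; indeg[4]->0 | ready=[3, 4] | order so far=[5, 1, 2]
  pop 3: indeg[0]->1 | ready=[4] | order so far=[5, 1, 2, 3]
  pop 4: indeg[0]->0 | ready=[0] | order so far=[5, 1, 2, 3, 4]
  pop 0: no out-edges | ready=[] | order so far=[5, 1, 2, 3, 4, 0]
New canonical toposort: [5, 1, 2, 3, 4, 0]
Compare positions:
  Node 0: index 5 -> 5 (same)
  Node 1: index 2 -> 1 (moved)
  Node 2: index 3 -> 2 (moved)
  Node 3: index 0 -> 3 (moved)
  Node 4: index 4 -> 4 (same)
  Node 5: index 1 -> 0 (moved)
Nodes that changed position: 1 2 3 5

Answer: 1 2 3 5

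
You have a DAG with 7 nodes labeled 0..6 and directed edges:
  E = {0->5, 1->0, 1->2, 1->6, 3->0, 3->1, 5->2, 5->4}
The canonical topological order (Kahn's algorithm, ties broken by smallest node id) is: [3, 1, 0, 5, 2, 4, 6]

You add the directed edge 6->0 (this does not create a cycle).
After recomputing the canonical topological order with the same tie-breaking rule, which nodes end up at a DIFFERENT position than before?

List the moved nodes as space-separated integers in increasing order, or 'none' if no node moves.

Old toposort: [3, 1, 0, 5, 2, 4, 6]
Added edge 6->0
Recompute Kahn (smallest-id tiebreak):
  initial in-degrees: [3, 1, 2, 0, 1, 1, 1]
  ready (indeg=0): [3]
  pop 3: indeg[0]->2; indeg[1]->0 | ready=[1] | order so far=[3]
  pop 1: indeg[0]->1; indeg[2]->1; indeg[6]->0 | ready=[6] | order so far=[3, 1]
  pop 6: indeg[0]->0 | ready=[0] | order so far=[3, 1, 6]
  pop 0: indeg[5]->0 | ready=[5] | order so far=[3, 1, 6, 0]
  pop 5: indeg[2]->0; indeg[4]->0 | ready=[2, 4] | order so far=[3, 1, 6, 0, 5]
  pop 2: no out-edges | ready=[4] | order so far=[3, 1, 6, 0, 5, 2]
  pop 4: no out-edges | ready=[] | order so far=[3, 1, 6, 0, 5, 2, 4]
New canonical toposort: [3, 1, 6, 0, 5, 2, 4]
Compare positions:
  Node 0: index 2 -> 3 (moved)
  Node 1: index 1 -> 1 (same)
  Node 2: index 4 -> 5 (moved)
  Node 3: index 0 -> 0 (same)
  Node 4: index 5 -> 6 (moved)
  Node 5: index 3 -> 4 (moved)
  Node 6: index 6 -> 2 (moved)
Nodes that changed position: 0 2 4 5 6

Answer: 0 2 4 5 6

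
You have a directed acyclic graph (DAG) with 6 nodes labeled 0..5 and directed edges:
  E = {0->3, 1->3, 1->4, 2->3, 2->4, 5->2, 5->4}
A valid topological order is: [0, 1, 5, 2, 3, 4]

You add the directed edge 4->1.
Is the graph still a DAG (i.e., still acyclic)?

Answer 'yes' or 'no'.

Given toposort: [0, 1, 5, 2, 3, 4]
Position of 4: index 5; position of 1: index 1
New edge 4->1: backward (u after v in old order)
Backward edge: old toposort is now invalid. Check if this creates a cycle.
Does 1 already reach 4? Reachable from 1: [1, 3, 4]. YES -> cycle!
Still a DAG? no

Answer: no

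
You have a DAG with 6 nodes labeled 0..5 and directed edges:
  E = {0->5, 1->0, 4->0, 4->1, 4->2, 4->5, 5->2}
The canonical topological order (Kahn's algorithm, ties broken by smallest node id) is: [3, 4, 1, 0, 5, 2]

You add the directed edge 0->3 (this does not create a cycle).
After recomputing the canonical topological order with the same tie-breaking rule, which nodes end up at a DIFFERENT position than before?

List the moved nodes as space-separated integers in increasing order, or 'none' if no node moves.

Answer: 0 1 3 4

Derivation:
Old toposort: [3, 4, 1, 0, 5, 2]
Added edge 0->3
Recompute Kahn (smallest-id tiebreak):
  initial in-degrees: [2, 1, 2, 1, 0, 2]
  ready (indeg=0): [4]
  pop 4: indeg[0]->1; indeg[1]->0; indeg[2]->1; indeg[5]->1 | ready=[1] | order so far=[4]
  pop 1: indeg[0]->0 | ready=[0] | order so far=[4, 1]
  pop 0: indeg[3]->0; indeg[5]->0 | ready=[3, 5] | order so far=[4, 1, 0]
  pop 3: no out-edges | ready=[5] | order so far=[4, 1, 0, 3]
  pop 5: indeg[2]->0 | ready=[2] | order so far=[4, 1, 0, 3, 5]
  pop 2: no out-edges | ready=[] | order so far=[4, 1, 0, 3, 5, 2]
New canonical toposort: [4, 1, 0, 3, 5, 2]
Compare positions:
  Node 0: index 3 -> 2 (moved)
  Node 1: index 2 -> 1 (moved)
  Node 2: index 5 -> 5 (same)
  Node 3: index 0 -> 3 (moved)
  Node 4: index 1 -> 0 (moved)
  Node 5: index 4 -> 4 (same)
Nodes that changed position: 0 1 3 4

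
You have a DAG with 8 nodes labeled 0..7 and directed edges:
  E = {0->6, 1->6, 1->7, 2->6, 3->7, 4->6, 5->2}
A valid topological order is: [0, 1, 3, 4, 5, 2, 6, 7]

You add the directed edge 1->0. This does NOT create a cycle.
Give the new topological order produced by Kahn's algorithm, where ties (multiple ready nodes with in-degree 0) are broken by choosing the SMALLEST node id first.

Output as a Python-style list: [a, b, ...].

Old toposort: [0, 1, 3, 4, 5, 2, 6, 7]
Added edge: 1->0
Position of 1 (1) > position of 0 (0). Must reorder: 1 must now come before 0.
Run Kahn's algorithm (break ties by smallest node id):
  initial in-degrees: [1, 0, 1, 0, 0, 0, 4, 2]
  ready (indeg=0): [1, 3, 4, 5]
  pop 1: indeg[0]->0; indeg[6]->3; indeg[7]->1 | ready=[0, 3, 4, 5] | order so far=[1]
  pop 0: indeg[6]->2 | ready=[3, 4, 5] | order so far=[1, 0]
  pop 3: indeg[7]->0 | ready=[4, 5, 7] | order so far=[1, 0, 3]
  pop 4: indeg[6]->1 | ready=[5, 7] | order so far=[1, 0, 3, 4]
  pop 5: indeg[2]->0 | ready=[2, 7] | order so far=[1, 0, 3, 4, 5]
  pop 2: indeg[6]->0 | ready=[6, 7] | order so far=[1, 0, 3, 4, 5, 2]
  pop 6: no out-edges | ready=[7] | order so far=[1, 0, 3, 4, 5, 2, 6]
  pop 7: no out-edges | ready=[] | order so far=[1, 0, 3, 4, 5, 2, 6, 7]
  Result: [1, 0, 3, 4, 5, 2, 6, 7]

Answer: [1, 0, 3, 4, 5, 2, 6, 7]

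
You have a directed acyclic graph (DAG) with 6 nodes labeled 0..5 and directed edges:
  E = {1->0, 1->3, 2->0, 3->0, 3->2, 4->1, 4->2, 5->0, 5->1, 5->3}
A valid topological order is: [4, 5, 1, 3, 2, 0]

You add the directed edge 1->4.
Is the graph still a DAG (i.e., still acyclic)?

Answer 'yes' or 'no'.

Answer: no

Derivation:
Given toposort: [4, 5, 1, 3, 2, 0]
Position of 1: index 2; position of 4: index 0
New edge 1->4: backward (u after v in old order)
Backward edge: old toposort is now invalid. Check if this creates a cycle.
Does 4 already reach 1? Reachable from 4: [0, 1, 2, 3, 4]. YES -> cycle!
Still a DAG? no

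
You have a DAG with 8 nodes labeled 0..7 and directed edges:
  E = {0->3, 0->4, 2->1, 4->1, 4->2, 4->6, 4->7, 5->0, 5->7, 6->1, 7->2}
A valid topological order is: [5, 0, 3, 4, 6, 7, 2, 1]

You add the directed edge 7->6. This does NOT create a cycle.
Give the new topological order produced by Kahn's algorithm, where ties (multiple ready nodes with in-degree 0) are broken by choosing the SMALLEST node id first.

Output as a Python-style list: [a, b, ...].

Old toposort: [5, 0, 3, 4, 6, 7, 2, 1]
Added edge: 7->6
Position of 7 (5) > position of 6 (4). Must reorder: 7 must now come before 6.
Run Kahn's algorithm (break ties by smallest node id):
  initial in-degrees: [1, 3, 2, 1, 1, 0, 2, 2]
  ready (indeg=0): [5]
  pop 5: indeg[0]->0; indeg[7]->1 | ready=[0] | order so far=[5]
  pop 0: indeg[3]->0; indeg[4]->0 | ready=[3, 4] | order so far=[5, 0]
  pop 3: no out-edges | ready=[4] | order so far=[5, 0, 3]
  pop 4: indeg[1]->2; indeg[2]->1; indeg[6]->1; indeg[7]->0 | ready=[7] | order so far=[5, 0, 3, 4]
  pop 7: indeg[2]->0; indeg[6]->0 | ready=[2, 6] | order so far=[5, 0, 3, 4, 7]
  pop 2: indeg[1]->1 | ready=[6] | order so far=[5, 0, 3, 4, 7, 2]
  pop 6: indeg[1]->0 | ready=[1] | order so far=[5, 0, 3, 4, 7, 2, 6]
  pop 1: no out-edges | ready=[] | order so far=[5, 0, 3, 4, 7, 2, 6, 1]
  Result: [5, 0, 3, 4, 7, 2, 6, 1]

Answer: [5, 0, 3, 4, 7, 2, 6, 1]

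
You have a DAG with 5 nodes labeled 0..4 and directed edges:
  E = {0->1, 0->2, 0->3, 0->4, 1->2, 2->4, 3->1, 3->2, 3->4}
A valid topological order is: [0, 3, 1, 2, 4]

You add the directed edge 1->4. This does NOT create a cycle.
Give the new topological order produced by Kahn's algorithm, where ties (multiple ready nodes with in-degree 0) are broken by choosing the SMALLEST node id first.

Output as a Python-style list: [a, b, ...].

Answer: [0, 3, 1, 2, 4]

Derivation:
Old toposort: [0, 3, 1, 2, 4]
Added edge: 1->4
Position of 1 (2) < position of 4 (4). Old order still valid.
Run Kahn's algorithm (break ties by smallest node id):
  initial in-degrees: [0, 2, 3, 1, 4]
  ready (indeg=0): [0]
  pop 0: indeg[1]->1; indeg[2]->2; indeg[3]->0; indeg[4]->3 | ready=[3] | order so far=[0]
  pop 3: indeg[1]->0; indeg[2]->1; indeg[4]->2 | ready=[1] | order so far=[0, 3]
  pop 1: indeg[2]->0; indeg[4]->1 | ready=[2] | order so far=[0, 3, 1]
  pop 2: indeg[4]->0 | ready=[4] | order so far=[0, 3, 1, 2]
  pop 4: no out-edges | ready=[] | order so far=[0, 3, 1, 2, 4]
  Result: [0, 3, 1, 2, 4]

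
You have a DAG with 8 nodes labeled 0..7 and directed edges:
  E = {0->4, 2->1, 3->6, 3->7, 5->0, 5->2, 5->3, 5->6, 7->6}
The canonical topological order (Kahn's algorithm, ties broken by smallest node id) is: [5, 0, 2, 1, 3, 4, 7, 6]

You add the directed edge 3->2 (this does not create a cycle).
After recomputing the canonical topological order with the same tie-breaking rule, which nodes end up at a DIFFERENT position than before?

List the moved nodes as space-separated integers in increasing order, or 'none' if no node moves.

Old toposort: [5, 0, 2, 1, 3, 4, 7, 6]
Added edge 3->2
Recompute Kahn (smallest-id tiebreak):
  initial in-degrees: [1, 1, 2, 1, 1, 0, 3, 1]
  ready (indeg=0): [5]
  pop 5: indeg[0]->0; indeg[2]->1; indeg[3]->0; indeg[6]->2 | ready=[0, 3] | order so far=[5]
  pop 0: indeg[4]->0 | ready=[3, 4] | order so far=[5, 0]
  pop 3: indeg[2]->0; indeg[6]->1; indeg[7]->0 | ready=[2, 4, 7] | order so far=[5, 0, 3]
  pop 2: indeg[1]->0 | ready=[1, 4, 7] | order so far=[5, 0, 3, 2]
  pop 1: no out-edges | ready=[4, 7] | order so far=[5, 0, 3, 2, 1]
  pop 4: no out-edges | ready=[7] | order so far=[5, 0, 3, 2, 1, 4]
  pop 7: indeg[6]->0 | ready=[6] | order so far=[5, 0, 3, 2, 1, 4, 7]
  pop 6: no out-edges | ready=[] | order so far=[5, 0, 3, 2, 1, 4, 7, 6]
New canonical toposort: [5, 0, 3, 2, 1, 4, 7, 6]
Compare positions:
  Node 0: index 1 -> 1 (same)
  Node 1: index 3 -> 4 (moved)
  Node 2: index 2 -> 3 (moved)
  Node 3: index 4 -> 2 (moved)
  Node 4: index 5 -> 5 (same)
  Node 5: index 0 -> 0 (same)
  Node 6: index 7 -> 7 (same)
  Node 7: index 6 -> 6 (same)
Nodes that changed position: 1 2 3

Answer: 1 2 3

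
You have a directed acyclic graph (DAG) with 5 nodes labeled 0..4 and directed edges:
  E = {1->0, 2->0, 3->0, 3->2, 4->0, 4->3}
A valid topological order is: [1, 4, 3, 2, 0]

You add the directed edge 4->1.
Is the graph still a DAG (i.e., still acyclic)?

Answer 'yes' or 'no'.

Answer: yes

Derivation:
Given toposort: [1, 4, 3, 2, 0]
Position of 4: index 1; position of 1: index 0
New edge 4->1: backward (u after v in old order)
Backward edge: old toposort is now invalid. Check if this creates a cycle.
Does 1 already reach 4? Reachable from 1: [0, 1]. NO -> still a DAG (reorder needed).
Still a DAG? yes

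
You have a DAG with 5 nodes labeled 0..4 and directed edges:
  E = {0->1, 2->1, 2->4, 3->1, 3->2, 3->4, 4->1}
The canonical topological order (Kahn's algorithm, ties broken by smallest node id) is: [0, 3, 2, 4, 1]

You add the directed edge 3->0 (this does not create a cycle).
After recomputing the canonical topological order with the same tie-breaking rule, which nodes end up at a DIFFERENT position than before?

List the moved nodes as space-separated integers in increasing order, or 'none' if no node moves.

Answer: 0 3

Derivation:
Old toposort: [0, 3, 2, 4, 1]
Added edge 3->0
Recompute Kahn (smallest-id tiebreak):
  initial in-degrees: [1, 4, 1, 0, 2]
  ready (indeg=0): [3]
  pop 3: indeg[0]->0; indeg[1]->3; indeg[2]->0; indeg[4]->1 | ready=[0, 2] | order so far=[3]
  pop 0: indeg[1]->2 | ready=[2] | order so far=[3, 0]
  pop 2: indeg[1]->1; indeg[4]->0 | ready=[4] | order so far=[3, 0, 2]
  pop 4: indeg[1]->0 | ready=[1] | order so far=[3, 0, 2, 4]
  pop 1: no out-edges | ready=[] | order so far=[3, 0, 2, 4, 1]
New canonical toposort: [3, 0, 2, 4, 1]
Compare positions:
  Node 0: index 0 -> 1 (moved)
  Node 1: index 4 -> 4 (same)
  Node 2: index 2 -> 2 (same)
  Node 3: index 1 -> 0 (moved)
  Node 4: index 3 -> 3 (same)
Nodes that changed position: 0 3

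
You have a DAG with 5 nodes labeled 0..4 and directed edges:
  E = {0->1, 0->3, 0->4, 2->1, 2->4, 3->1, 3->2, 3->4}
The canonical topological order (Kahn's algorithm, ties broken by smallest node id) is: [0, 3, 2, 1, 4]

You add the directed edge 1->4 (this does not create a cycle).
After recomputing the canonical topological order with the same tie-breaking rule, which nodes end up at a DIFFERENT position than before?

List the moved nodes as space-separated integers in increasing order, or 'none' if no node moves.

Old toposort: [0, 3, 2, 1, 4]
Added edge 1->4
Recompute Kahn (smallest-id tiebreak):
  initial in-degrees: [0, 3, 1, 1, 4]
  ready (indeg=0): [0]
  pop 0: indeg[1]->2; indeg[3]->0; indeg[4]->3 | ready=[3] | order so far=[0]
  pop 3: indeg[1]->1; indeg[2]->0; indeg[4]->2 | ready=[2] | order so far=[0, 3]
  pop 2: indeg[1]->0; indeg[4]->1 | ready=[1] | order so far=[0, 3, 2]
  pop 1: indeg[4]->0 | ready=[4] | order so far=[0, 3, 2, 1]
  pop 4: no out-edges | ready=[] | order so far=[0, 3, 2, 1, 4]
New canonical toposort: [0, 3, 2, 1, 4]
Compare positions:
  Node 0: index 0 -> 0 (same)
  Node 1: index 3 -> 3 (same)
  Node 2: index 2 -> 2 (same)
  Node 3: index 1 -> 1 (same)
  Node 4: index 4 -> 4 (same)
Nodes that changed position: none

Answer: none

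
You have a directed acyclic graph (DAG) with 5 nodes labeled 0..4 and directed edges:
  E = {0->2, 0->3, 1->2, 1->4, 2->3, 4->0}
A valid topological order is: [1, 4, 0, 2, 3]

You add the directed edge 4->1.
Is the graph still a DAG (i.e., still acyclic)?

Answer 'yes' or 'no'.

Answer: no

Derivation:
Given toposort: [1, 4, 0, 2, 3]
Position of 4: index 1; position of 1: index 0
New edge 4->1: backward (u after v in old order)
Backward edge: old toposort is now invalid. Check if this creates a cycle.
Does 1 already reach 4? Reachable from 1: [0, 1, 2, 3, 4]. YES -> cycle!
Still a DAG? no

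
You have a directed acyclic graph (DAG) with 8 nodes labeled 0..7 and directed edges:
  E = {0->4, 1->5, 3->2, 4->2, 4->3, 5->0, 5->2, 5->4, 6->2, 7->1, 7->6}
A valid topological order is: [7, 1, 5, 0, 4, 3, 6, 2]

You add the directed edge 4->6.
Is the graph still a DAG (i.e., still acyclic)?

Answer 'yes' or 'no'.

Answer: yes

Derivation:
Given toposort: [7, 1, 5, 0, 4, 3, 6, 2]
Position of 4: index 4; position of 6: index 6
New edge 4->6: forward
Forward edge: respects the existing order. Still a DAG, same toposort still valid.
Still a DAG? yes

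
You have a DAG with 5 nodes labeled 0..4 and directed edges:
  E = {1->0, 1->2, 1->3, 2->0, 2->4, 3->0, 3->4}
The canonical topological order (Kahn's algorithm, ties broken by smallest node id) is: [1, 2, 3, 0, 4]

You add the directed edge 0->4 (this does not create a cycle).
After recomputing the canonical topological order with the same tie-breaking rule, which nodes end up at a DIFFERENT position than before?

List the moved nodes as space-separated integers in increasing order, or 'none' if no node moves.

Old toposort: [1, 2, 3, 0, 4]
Added edge 0->4
Recompute Kahn (smallest-id tiebreak):
  initial in-degrees: [3, 0, 1, 1, 3]
  ready (indeg=0): [1]
  pop 1: indeg[0]->2; indeg[2]->0; indeg[3]->0 | ready=[2, 3] | order so far=[1]
  pop 2: indeg[0]->1; indeg[4]->2 | ready=[3] | order so far=[1, 2]
  pop 3: indeg[0]->0; indeg[4]->1 | ready=[0] | order so far=[1, 2, 3]
  pop 0: indeg[4]->0 | ready=[4] | order so far=[1, 2, 3, 0]
  pop 4: no out-edges | ready=[] | order so far=[1, 2, 3, 0, 4]
New canonical toposort: [1, 2, 3, 0, 4]
Compare positions:
  Node 0: index 3 -> 3 (same)
  Node 1: index 0 -> 0 (same)
  Node 2: index 1 -> 1 (same)
  Node 3: index 2 -> 2 (same)
  Node 4: index 4 -> 4 (same)
Nodes that changed position: none

Answer: none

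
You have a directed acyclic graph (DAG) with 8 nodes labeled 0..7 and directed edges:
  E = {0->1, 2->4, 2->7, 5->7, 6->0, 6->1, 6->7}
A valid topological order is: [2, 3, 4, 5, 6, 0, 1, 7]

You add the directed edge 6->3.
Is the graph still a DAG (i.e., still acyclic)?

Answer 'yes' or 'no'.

Given toposort: [2, 3, 4, 5, 6, 0, 1, 7]
Position of 6: index 4; position of 3: index 1
New edge 6->3: backward (u after v in old order)
Backward edge: old toposort is now invalid. Check if this creates a cycle.
Does 3 already reach 6? Reachable from 3: [3]. NO -> still a DAG (reorder needed).
Still a DAG? yes

Answer: yes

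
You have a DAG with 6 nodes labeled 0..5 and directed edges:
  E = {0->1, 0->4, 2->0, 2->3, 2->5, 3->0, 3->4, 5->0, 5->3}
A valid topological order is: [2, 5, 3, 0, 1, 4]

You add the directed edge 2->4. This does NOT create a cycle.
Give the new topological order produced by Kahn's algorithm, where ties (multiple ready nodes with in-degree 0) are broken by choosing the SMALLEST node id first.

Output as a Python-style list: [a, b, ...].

Old toposort: [2, 5, 3, 0, 1, 4]
Added edge: 2->4
Position of 2 (0) < position of 4 (5). Old order still valid.
Run Kahn's algorithm (break ties by smallest node id):
  initial in-degrees: [3, 1, 0, 2, 3, 1]
  ready (indeg=0): [2]
  pop 2: indeg[0]->2; indeg[3]->1; indeg[4]->2; indeg[5]->0 | ready=[5] | order so far=[2]
  pop 5: indeg[0]->1; indeg[3]->0 | ready=[3] | order so far=[2, 5]
  pop 3: indeg[0]->0; indeg[4]->1 | ready=[0] | order so far=[2, 5, 3]
  pop 0: indeg[1]->0; indeg[4]->0 | ready=[1, 4] | order so far=[2, 5, 3, 0]
  pop 1: no out-edges | ready=[4] | order so far=[2, 5, 3, 0, 1]
  pop 4: no out-edges | ready=[] | order so far=[2, 5, 3, 0, 1, 4]
  Result: [2, 5, 3, 0, 1, 4]

Answer: [2, 5, 3, 0, 1, 4]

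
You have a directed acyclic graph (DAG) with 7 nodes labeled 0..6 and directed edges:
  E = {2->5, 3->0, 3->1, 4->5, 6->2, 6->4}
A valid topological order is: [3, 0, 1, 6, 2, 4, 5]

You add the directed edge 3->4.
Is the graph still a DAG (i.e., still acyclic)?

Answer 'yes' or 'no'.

Answer: yes

Derivation:
Given toposort: [3, 0, 1, 6, 2, 4, 5]
Position of 3: index 0; position of 4: index 5
New edge 3->4: forward
Forward edge: respects the existing order. Still a DAG, same toposort still valid.
Still a DAG? yes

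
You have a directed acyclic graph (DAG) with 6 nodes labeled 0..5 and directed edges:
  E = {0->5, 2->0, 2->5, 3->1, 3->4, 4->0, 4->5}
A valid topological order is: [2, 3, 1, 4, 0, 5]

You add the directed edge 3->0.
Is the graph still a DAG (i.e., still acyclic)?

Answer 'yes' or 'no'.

Answer: yes

Derivation:
Given toposort: [2, 3, 1, 4, 0, 5]
Position of 3: index 1; position of 0: index 4
New edge 3->0: forward
Forward edge: respects the existing order. Still a DAG, same toposort still valid.
Still a DAG? yes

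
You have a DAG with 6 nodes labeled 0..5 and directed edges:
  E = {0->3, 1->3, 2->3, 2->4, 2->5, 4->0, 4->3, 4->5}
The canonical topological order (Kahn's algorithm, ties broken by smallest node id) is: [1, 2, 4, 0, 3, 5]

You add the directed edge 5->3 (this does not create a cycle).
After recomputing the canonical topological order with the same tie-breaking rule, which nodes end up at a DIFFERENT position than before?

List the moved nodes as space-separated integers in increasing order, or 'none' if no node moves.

Answer: 3 5

Derivation:
Old toposort: [1, 2, 4, 0, 3, 5]
Added edge 5->3
Recompute Kahn (smallest-id tiebreak):
  initial in-degrees: [1, 0, 0, 5, 1, 2]
  ready (indeg=0): [1, 2]
  pop 1: indeg[3]->4 | ready=[2] | order so far=[1]
  pop 2: indeg[3]->3; indeg[4]->0; indeg[5]->1 | ready=[4] | order so far=[1, 2]
  pop 4: indeg[0]->0; indeg[3]->2; indeg[5]->0 | ready=[0, 5] | order so far=[1, 2, 4]
  pop 0: indeg[3]->1 | ready=[5] | order so far=[1, 2, 4, 0]
  pop 5: indeg[3]->0 | ready=[3] | order so far=[1, 2, 4, 0, 5]
  pop 3: no out-edges | ready=[] | order so far=[1, 2, 4, 0, 5, 3]
New canonical toposort: [1, 2, 4, 0, 5, 3]
Compare positions:
  Node 0: index 3 -> 3 (same)
  Node 1: index 0 -> 0 (same)
  Node 2: index 1 -> 1 (same)
  Node 3: index 4 -> 5 (moved)
  Node 4: index 2 -> 2 (same)
  Node 5: index 5 -> 4 (moved)
Nodes that changed position: 3 5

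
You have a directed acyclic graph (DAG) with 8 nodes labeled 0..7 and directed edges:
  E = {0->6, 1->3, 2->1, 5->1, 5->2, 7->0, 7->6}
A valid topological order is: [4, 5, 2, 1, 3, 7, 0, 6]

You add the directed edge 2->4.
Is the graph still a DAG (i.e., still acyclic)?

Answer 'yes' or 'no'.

Answer: yes

Derivation:
Given toposort: [4, 5, 2, 1, 3, 7, 0, 6]
Position of 2: index 2; position of 4: index 0
New edge 2->4: backward (u after v in old order)
Backward edge: old toposort is now invalid. Check if this creates a cycle.
Does 4 already reach 2? Reachable from 4: [4]. NO -> still a DAG (reorder needed).
Still a DAG? yes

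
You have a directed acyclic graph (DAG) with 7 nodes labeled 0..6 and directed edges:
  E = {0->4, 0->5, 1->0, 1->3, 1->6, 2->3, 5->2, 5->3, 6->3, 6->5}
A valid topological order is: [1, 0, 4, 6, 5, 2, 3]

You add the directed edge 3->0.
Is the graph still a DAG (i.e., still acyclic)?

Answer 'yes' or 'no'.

Answer: no

Derivation:
Given toposort: [1, 0, 4, 6, 5, 2, 3]
Position of 3: index 6; position of 0: index 1
New edge 3->0: backward (u after v in old order)
Backward edge: old toposort is now invalid. Check if this creates a cycle.
Does 0 already reach 3? Reachable from 0: [0, 2, 3, 4, 5]. YES -> cycle!
Still a DAG? no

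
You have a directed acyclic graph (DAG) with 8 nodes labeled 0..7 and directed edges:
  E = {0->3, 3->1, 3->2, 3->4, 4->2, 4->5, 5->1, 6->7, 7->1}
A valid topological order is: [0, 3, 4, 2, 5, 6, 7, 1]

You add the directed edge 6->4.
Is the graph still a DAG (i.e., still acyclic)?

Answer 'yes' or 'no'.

Given toposort: [0, 3, 4, 2, 5, 6, 7, 1]
Position of 6: index 5; position of 4: index 2
New edge 6->4: backward (u after v in old order)
Backward edge: old toposort is now invalid. Check if this creates a cycle.
Does 4 already reach 6? Reachable from 4: [1, 2, 4, 5]. NO -> still a DAG (reorder needed).
Still a DAG? yes

Answer: yes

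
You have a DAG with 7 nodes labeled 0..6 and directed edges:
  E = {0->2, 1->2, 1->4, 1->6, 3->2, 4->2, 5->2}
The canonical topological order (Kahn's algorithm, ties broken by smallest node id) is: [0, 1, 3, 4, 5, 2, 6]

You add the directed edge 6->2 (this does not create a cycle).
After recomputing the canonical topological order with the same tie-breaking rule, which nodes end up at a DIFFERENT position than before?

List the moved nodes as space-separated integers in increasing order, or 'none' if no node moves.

Answer: 2 6

Derivation:
Old toposort: [0, 1, 3, 4, 5, 2, 6]
Added edge 6->2
Recompute Kahn (smallest-id tiebreak):
  initial in-degrees: [0, 0, 6, 0, 1, 0, 1]
  ready (indeg=0): [0, 1, 3, 5]
  pop 0: indeg[2]->5 | ready=[1, 3, 5] | order so far=[0]
  pop 1: indeg[2]->4; indeg[4]->0; indeg[6]->0 | ready=[3, 4, 5, 6] | order so far=[0, 1]
  pop 3: indeg[2]->3 | ready=[4, 5, 6] | order so far=[0, 1, 3]
  pop 4: indeg[2]->2 | ready=[5, 6] | order so far=[0, 1, 3, 4]
  pop 5: indeg[2]->1 | ready=[6] | order so far=[0, 1, 3, 4, 5]
  pop 6: indeg[2]->0 | ready=[2] | order so far=[0, 1, 3, 4, 5, 6]
  pop 2: no out-edges | ready=[] | order so far=[0, 1, 3, 4, 5, 6, 2]
New canonical toposort: [0, 1, 3, 4, 5, 6, 2]
Compare positions:
  Node 0: index 0 -> 0 (same)
  Node 1: index 1 -> 1 (same)
  Node 2: index 5 -> 6 (moved)
  Node 3: index 2 -> 2 (same)
  Node 4: index 3 -> 3 (same)
  Node 5: index 4 -> 4 (same)
  Node 6: index 6 -> 5 (moved)
Nodes that changed position: 2 6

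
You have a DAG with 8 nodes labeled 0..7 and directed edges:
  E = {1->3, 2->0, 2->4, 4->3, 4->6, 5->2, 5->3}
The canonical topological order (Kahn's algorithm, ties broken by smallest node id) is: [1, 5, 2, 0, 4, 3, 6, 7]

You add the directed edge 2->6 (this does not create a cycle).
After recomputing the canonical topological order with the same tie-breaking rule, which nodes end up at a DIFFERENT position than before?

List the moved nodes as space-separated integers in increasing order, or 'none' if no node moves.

Answer: none

Derivation:
Old toposort: [1, 5, 2, 0, 4, 3, 6, 7]
Added edge 2->6
Recompute Kahn (smallest-id tiebreak):
  initial in-degrees: [1, 0, 1, 3, 1, 0, 2, 0]
  ready (indeg=0): [1, 5, 7]
  pop 1: indeg[3]->2 | ready=[5, 7] | order so far=[1]
  pop 5: indeg[2]->0; indeg[3]->1 | ready=[2, 7] | order so far=[1, 5]
  pop 2: indeg[0]->0; indeg[4]->0; indeg[6]->1 | ready=[0, 4, 7] | order so far=[1, 5, 2]
  pop 0: no out-edges | ready=[4, 7] | order so far=[1, 5, 2, 0]
  pop 4: indeg[3]->0; indeg[6]->0 | ready=[3, 6, 7] | order so far=[1, 5, 2, 0, 4]
  pop 3: no out-edges | ready=[6, 7] | order so far=[1, 5, 2, 0, 4, 3]
  pop 6: no out-edges | ready=[7] | order so far=[1, 5, 2, 0, 4, 3, 6]
  pop 7: no out-edges | ready=[] | order so far=[1, 5, 2, 0, 4, 3, 6, 7]
New canonical toposort: [1, 5, 2, 0, 4, 3, 6, 7]
Compare positions:
  Node 0: index 3 -> 3 (same)
  Node 1: index 0 -> 0 (same)
  Node 2: index 2 -> 2 (same)
  Node 3: index 5 -> 5 (same)
  Node 4: index 4 -> 4 (same)
  Node 5: index 1 -> 1 (same)
  Node 6: index 6 -> 6 (same)
  Node 7: index 7 -> 7 (same)
Nodes that changed position: none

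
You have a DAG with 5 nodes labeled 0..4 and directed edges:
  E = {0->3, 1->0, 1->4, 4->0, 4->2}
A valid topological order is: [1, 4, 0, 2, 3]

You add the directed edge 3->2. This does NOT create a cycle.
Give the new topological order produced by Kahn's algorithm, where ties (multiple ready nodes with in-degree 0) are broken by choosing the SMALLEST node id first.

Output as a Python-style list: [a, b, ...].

Old toposort: [1, 4, 0, 2, 3]
Added edge: 3->2
Position of 3 (4) > position of 2 (3). Must reorder: 3 must now come before 2.
Run Kahn's algorithm (break ties by smallest node id):
  initial in-degrees: [2, 0, 2, 1, 1]
  ready (indeg=0): [1]
  pop 1: indeg[0]->1; indeg[4]->0 | ready=[4] | order so far=[1]
  pop 4: indeg[0]->0; indeg[2]->1 | ready=[0] | order so far=[1, 4]
  pop 0: indeg[3]->0 | ready=[3] | order so far=[1, 4, 0]
  pop 3: indeg[2]->0 | ready=[2] | order so far=[1, 4, 0, 3]
  pop 2: no out-edges | ready=[] | order so far=[1, 4, 0, 3, 2]
  Result: [1, 4, 0, 3, 2]

Answer: [1, 4, 0, 3, 2]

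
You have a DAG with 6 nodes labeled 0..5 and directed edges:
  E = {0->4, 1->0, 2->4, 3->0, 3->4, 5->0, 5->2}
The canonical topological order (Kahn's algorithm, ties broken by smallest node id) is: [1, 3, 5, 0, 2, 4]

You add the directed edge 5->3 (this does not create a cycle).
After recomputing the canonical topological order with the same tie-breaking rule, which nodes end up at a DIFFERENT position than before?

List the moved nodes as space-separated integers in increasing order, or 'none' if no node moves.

Answer: 0 2 3 5

Derivation:
Old toposort: [1, 3, 5, 0, 2, 4]
Added edge 5->3
Recompute Kahn (smallest-id tiebreak):
  initial in-degrees: [3, 0, 1, 1, 3, 0]
  ready (indeg=0): [1, 5]
  pop 1: indeg[0]->2 | ready=[5] | order so far=[1]
  pop 5: indeg[0]->1; indeg[2]->0; indeg[3]->0 | ready=[2, 3] | order so far=[1, 5]
  pop 2: indeg[4]->2 | ready=[3] | order so far=[1, 5, 2]
  pop 3: indeg[0]->0; indeg[4]->1 | ready=[0] | order so far=[1, 5, 2, 3]
  pop 0: indeg[4]->0 | ready=[4] | order so far=[1, 5, 2, 3, 0]
  pop 4: no out-edges | ready=[] | order so far=[1, 5, 2, 3, 0, 4]
New canonical toposort: [1, 5, 2, 3, 0, 4]
Compare positions:
  Node 0: index 3 -> 4 (moved)
  Node 1: index 0 -> 0 (same)
  Node 2: index 4 -> 2 (moved)
  Node 3: index 1 -> 3 (moved)
  Node 4: index 5 -> 5 (same)
  Node 5: index 2 -> 1 (moved)
Nodes that changed position: 0 2 3 5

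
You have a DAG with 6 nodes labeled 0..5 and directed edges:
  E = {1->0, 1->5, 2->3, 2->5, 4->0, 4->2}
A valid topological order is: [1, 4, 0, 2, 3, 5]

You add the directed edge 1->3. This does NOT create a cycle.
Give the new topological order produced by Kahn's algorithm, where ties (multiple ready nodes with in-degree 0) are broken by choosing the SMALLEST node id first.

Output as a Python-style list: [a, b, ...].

Old toposort: [1, 4, 0, 2, 3, 5]
Added edge: 1->3
Position of 1 (0) < position of 3 (4). Old order still valid.
Run Kahn's algorithm (break ties by smallest node id):
  initial in-degrees: [2, 0, 1, 2, 0, 2]
  ready (indeg=0): [1, 4]
  pop 1: indeg[0]->1; indeg[3]->1; indeg[5]->1 | ready=[4] | order so far=[1]
  pop 4: indeg[0]->0; indeg[2]->0 | ready=[0, 2] | order so far=[1, 4]
  pop 0: no out-edges | ready=[2] | order so far=[1, 4, 0]
  pop 2: indeg[3]->0; indeg[5]->0 | ready=[3, 5] | order so far=[1, 4, 0, 2]
  pop 3: no out-edges | ready=[5] | order so far=[1, 4, 0, 2, 3]
  pop 5: no out-edges | ready=[] | order so far=[1, 4, 0, 2, 3, 5]
  Result: [1, 4, 0, 2, 3, 5]

Answer: [1, 4, 0, 2, 3, 5]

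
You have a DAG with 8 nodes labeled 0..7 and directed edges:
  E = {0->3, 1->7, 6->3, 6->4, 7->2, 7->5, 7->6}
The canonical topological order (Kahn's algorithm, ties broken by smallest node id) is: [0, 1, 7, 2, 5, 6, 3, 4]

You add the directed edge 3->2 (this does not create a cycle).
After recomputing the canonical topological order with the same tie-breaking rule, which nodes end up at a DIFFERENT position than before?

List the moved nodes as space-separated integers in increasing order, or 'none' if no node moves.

Answer: 2 3 5 6

Derivation:
Old toposort: [0, 1, 7, 2, 5, 6, 3, 4]
Added edge 3->2
Recompute Kahn (smallest-id tiebreak):
  initial in-degrees: [0, 0, 2, 2, 1, 1, 1, 1]
  ready (indeg=0): [0, 1]
  pop 0: indeg[3]->1 | ready=[1] | order so far=[0]
  pop 1: indeg[7]->0 | ready=[7] | order so far=[0, 1]
  pop 7: indeg[2]->1; indeg[5]->0; indeg[6]->0 | ready=[5, 6] | order so far=[0, 1, 7]
  pop 5: no out-edges | ready=[6] | order so far=[0, 1, 7, 5]
  pop 6: indeg[3]->0; indeg[4]->0 | ready=[3, 4] | order so far=[0, 1, 7, 5, 6]
  pop 3: indeg[2]->0 | ready=[2, 4] | order so far=[0, 1, 7, 5, 6, 3]
  pop 2: no out-edges | ready=[4] | order so far=[0, 1, 7, 5, 6, 3, 2]
  pop 4: no out-edges | ready=[] | order so far=[0, 1, 7, 5, 6, 3, 2, 4]
New canonical toposort: [0, 1, 7, 5, 6, 3, 2, 4]
Compare positions:
  Node 0: index 0 -> 0 (same)
  Node 1: index 1 -> 1 (same)
  Node 2: index 3 -> 6 (moved)
  Node 3: index 6 -> 5 (moved)
  Node 4: index 7 -> 7 (same)
  Node 5: index 4 -> 3 (moved)
  Node 6: index 5 -> 4 (moved)
  Node 7: index 2 -> 2 (same)
Nodes that changed position: 2 3 5 6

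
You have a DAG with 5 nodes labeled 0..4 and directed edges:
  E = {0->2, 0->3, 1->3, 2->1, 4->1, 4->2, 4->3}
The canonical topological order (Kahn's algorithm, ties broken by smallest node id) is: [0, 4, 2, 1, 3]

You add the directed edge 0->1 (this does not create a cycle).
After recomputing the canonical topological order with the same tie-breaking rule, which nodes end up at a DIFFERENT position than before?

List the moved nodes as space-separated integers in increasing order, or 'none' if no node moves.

Answer: none

Derivation:
Old toposort: [0, 4, 2, 1, 3]
Added edge 0->1
Recompute Kahn (smallest-id tiebreak):
  initial in-degrees: [0, 3, 2, 3, 0]
  ready (indeg=0): [0, 4]
  pop 0: indeg[1]->2; indeg[2]->1; indeg[3]->2 | ready=[4] | order so far=[0]
  pop 4: indeg[1]->1; indeg[2]->0; indeg[3]->1 | ready=[2] | order so far=[0, 4]
  pop 2: indeg[1]->0 | ready=[1] | order so far=[0, 4, 2]
  pop 1: indeg[3]->0 | ready=[3] | order so far=[0, 4, 2, 1]
  pop 3: no out-edges | ready=[] | order so far=[0, 4, 2, 1, 3]
New canonical toposort: [0, 4, 2, 1, 3]
Compare positions:
  Node 0: index 0 -> 0 (same)
  Node 1: index 3 -> 3 (same)
  Node 2: index 2 -> 2 (same)
  Node 3: index 4 -> 4 (same)
  Node 4: index 1 -> 1 (same)
Nodes that changed position: none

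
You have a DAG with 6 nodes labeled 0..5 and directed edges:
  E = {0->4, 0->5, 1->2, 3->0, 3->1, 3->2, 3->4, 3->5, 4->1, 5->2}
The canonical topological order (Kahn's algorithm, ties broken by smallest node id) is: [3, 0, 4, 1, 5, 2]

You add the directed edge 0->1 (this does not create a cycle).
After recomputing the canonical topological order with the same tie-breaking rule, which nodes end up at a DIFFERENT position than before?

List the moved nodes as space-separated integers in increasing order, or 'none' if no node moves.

Answer: none

Derivation:
Old toposort: [3, 0, 4, 1, 5, 2]
Added edge 0->1
Recompute Kahn (smallest-id tiebreak):
  initial in-degrees: [1, 3, 3, 0, 2, 2]
  ready (indeg=0): [3]
  pop 3: indeg[0]->0; indeg[1]->2; indeg[2]->2; indeg[4]->1; indeg[5]->1 | ready=[0] | order so far=[3]
  pop 0: indeg[1]->1; indeg[4]->0; indeg[5]->0 | ready=[4, 5] | order so far=[3, 0]
  pop 4: indeg[1]->0 | ready=[1, 5] | order so far=[3, 0, 4]
  pop 1: indeg[2]->1 | ready=[5] | order so far=[3, 0, 4, 1]
  pop 5: indeg[2]->0 | ready=[2] | order so far=[3, 0, 4, 1, 5]
  pop 2: no out-edges | ready=[] | order so far=[3, 0, 4, 1, 5, 2]
New canonical toposort: [3, 0, 4, 1, 5, 2]
Compare positions:
  Node 0: index 1 -> 1 (same)
  Node 1: index 3 -> 3 (same)
  Node 2: index 5 -> 5 (same)
  Node 3: index 0 -> 0 (same)
  Node 4: index 2 -> 2 (same)
  Node 5: index 4 -> 4 (same)
Nodes that changed position: none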